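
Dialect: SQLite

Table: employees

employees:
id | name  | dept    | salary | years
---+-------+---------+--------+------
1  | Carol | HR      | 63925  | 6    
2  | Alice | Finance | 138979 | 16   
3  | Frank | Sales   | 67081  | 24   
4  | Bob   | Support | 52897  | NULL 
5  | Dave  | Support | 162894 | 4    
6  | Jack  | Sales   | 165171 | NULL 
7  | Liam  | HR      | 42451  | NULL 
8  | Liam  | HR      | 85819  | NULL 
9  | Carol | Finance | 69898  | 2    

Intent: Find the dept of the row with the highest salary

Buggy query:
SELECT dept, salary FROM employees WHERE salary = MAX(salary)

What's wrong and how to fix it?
Bug: MAX(salary) is an aggregate and cannot be used directly in WHERE

Fix: Use a subquery: WHERE salary = (SELECT MAX(salary) FROM employees)

Corrected query:
SELECT dept, salary FROM employees WHERE salary = (SELECT MAX(salary) FROM employees)

Result:
dept  | salary
------+-------
Sales | 165171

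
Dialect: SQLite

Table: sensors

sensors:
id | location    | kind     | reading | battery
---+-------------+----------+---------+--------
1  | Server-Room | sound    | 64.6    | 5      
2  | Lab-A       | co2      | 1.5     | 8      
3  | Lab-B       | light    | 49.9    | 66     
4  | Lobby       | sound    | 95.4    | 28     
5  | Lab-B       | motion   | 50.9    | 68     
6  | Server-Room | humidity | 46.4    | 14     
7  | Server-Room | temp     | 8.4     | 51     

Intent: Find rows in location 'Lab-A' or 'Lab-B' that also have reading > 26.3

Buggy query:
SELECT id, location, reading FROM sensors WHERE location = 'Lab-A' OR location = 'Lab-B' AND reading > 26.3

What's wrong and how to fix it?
Bug: AND binds tighter than OR, so this parses as location = 'Lab-A' OR (location = 'Lab-B' AND reading > 26.3)

Fix: Add parentheses around the OR so the AND applies to both alternatives

Corrected query:
SELECT id, location, reading FROM sensors WHERE (location = 'Lab-A' OR location = 'Lab-B') AND reading > 26.3

Result:
id | location | reading
---+----------+--------
3  | Lab-B    | 49.9   
5  | Lab-B    | 50.9   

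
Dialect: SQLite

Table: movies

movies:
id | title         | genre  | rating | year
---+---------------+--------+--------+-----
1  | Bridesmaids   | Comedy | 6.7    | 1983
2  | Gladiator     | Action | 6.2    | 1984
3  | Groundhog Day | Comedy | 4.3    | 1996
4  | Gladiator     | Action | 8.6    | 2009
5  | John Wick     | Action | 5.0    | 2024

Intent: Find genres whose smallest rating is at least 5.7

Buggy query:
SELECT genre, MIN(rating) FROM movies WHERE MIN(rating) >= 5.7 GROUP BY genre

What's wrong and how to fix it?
Bug: Aggregates like MIN are computed per group after WHERE runs

Fix: Replace WHERE with HAVING after the GROUP BY

Corrected query:
SELECT genre, MIN(rating) FROM movies GROUP BY genre HAVING MIN(rating) >= 5.7

Result:
(no rows)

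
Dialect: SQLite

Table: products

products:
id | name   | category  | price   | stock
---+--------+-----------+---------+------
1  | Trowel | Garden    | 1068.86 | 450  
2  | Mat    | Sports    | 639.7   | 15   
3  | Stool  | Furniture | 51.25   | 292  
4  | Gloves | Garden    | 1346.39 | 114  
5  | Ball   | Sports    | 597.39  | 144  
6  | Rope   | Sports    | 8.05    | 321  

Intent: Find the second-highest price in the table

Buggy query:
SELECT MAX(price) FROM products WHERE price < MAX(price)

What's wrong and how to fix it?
Bug: MAX(price) on the right of the comparison is an aggregate-in-WHERE error

Fix: Put the inner MAX in a scalar subquery

Corrected query:
SELECT MAX(price) FROM products WHERE price < (SELECT MAX(price) FROM products)

Result:
MAX(price)
----------
1068.86   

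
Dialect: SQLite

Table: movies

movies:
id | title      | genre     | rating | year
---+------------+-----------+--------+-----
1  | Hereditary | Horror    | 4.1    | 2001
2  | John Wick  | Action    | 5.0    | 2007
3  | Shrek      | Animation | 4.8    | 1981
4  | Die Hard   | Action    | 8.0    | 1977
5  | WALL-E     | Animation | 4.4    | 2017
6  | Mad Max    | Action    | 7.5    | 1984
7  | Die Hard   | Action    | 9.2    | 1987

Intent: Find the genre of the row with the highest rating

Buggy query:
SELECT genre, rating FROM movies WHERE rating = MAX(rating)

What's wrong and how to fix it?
Bug: MAX(rating) is an aggregate and cannot be used directly in WHERE

Fix: Use a subquery: WHERE rating = (SELECT MAX(rating) FROM movies)

Corrected query:
SELECT genre, rating FROM movies WHERE rating = (SELECT MAX(rating) FROM movies)

Result:
genre  | rating
-------+-------
Action | 9.2   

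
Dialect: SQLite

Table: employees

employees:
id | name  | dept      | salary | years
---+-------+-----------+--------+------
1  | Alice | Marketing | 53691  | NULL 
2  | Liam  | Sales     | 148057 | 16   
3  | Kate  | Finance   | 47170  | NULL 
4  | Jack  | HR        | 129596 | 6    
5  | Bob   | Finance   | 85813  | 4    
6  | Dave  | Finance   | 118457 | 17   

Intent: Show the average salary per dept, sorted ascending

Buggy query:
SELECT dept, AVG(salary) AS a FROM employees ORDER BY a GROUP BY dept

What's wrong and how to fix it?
Bug: GROUP BY must precede ORDER BY

Fix: Move ORDER BY to the end, after GROUP BY

Corrected query:
SELECT dept, AVG(salary) AS a FROM employees GROUP BY dept ORDER BY a

Result:
dept      | a           
----------+-------------
Marketing | 53691       
Finance   | 83813.333333
HR        | 129596      
Sales     | 148057      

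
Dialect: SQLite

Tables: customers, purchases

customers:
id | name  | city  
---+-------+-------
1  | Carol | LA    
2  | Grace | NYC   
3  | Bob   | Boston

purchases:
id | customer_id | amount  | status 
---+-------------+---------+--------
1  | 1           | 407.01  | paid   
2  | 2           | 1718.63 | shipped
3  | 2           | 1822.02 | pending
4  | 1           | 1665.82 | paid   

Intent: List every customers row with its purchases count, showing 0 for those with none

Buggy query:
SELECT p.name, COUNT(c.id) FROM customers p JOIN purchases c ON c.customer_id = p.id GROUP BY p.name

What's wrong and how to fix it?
Bug: INNER JOIN drops customers rows that have no matching purchases rows

Fix: Switch to LEFT JOIN to retain unmatched parent rows

Corrected query:
SELECT p.name, COUNT(c.id) FROM customers p LEFT JOIN purchases c ON c.customer_id = p.id GROUP BY p.name

Result:
name  | COUNT(c.id)
------+------------
Bob   | 0          
Carol | 2          
Grace | 2          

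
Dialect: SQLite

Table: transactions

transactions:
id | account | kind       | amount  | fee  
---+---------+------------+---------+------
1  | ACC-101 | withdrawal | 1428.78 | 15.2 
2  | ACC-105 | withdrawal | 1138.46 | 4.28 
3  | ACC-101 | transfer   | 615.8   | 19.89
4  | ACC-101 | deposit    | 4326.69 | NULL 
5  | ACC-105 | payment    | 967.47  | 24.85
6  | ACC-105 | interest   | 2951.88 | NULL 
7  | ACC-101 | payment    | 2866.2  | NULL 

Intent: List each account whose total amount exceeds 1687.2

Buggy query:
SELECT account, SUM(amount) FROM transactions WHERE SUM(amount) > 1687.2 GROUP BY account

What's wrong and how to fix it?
Bug: WHERE runs before GROUP BY, so aggregates aren't available there

Fix: Move the aggregate condition to a HAVING clause

Corrected query:
SELECT account, SUM(amount) FROM transactions GROUP BY account HAVING SUM(amount) > 1687.2

Result:
account | SUM(amount)
--------+------------
ACC-101 | 9237.47    
ACC-105 | 5057.81    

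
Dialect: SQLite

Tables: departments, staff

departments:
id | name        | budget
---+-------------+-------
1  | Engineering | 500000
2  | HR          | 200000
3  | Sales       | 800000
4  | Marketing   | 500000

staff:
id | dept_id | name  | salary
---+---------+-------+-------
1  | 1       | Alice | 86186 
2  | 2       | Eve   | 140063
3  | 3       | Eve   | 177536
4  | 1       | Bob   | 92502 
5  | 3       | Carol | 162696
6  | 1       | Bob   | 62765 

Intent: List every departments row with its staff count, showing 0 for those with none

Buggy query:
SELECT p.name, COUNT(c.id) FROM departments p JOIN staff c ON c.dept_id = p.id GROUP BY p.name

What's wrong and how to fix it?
Bug: INNER JOIN drops departments rows that have no matching staff rows

Fix: Use LEFT JOIN so parents without children still appear (COUNT(c.id) gives 0)

Corrected query:
SELECT p.name, COUNT(c.id) FROM departments p LEFT JOIN staff c ON c.dept_id = p.id GROUP BY p.name

Result:
name        | COUNT(c.id)
------------+------------
Engineering | 3          
HR          | 1          
Marketing   | 0          
Sales       | 2          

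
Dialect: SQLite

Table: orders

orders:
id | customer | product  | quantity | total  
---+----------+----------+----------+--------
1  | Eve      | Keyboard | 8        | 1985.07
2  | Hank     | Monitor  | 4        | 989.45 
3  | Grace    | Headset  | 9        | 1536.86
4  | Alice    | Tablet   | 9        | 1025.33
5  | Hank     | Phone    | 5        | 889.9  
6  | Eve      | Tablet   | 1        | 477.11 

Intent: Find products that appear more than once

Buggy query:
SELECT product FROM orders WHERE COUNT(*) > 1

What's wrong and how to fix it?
Bug: WHERE can't reference COUNT(*); aggregates are computed after WHERE

Fix: Group first, then use HAVING for the count condition

Corrected query:
SELECT product FROM orders GROUP BY product HAVING COUNT(*) > 1

Result:
product
-------
Tablet 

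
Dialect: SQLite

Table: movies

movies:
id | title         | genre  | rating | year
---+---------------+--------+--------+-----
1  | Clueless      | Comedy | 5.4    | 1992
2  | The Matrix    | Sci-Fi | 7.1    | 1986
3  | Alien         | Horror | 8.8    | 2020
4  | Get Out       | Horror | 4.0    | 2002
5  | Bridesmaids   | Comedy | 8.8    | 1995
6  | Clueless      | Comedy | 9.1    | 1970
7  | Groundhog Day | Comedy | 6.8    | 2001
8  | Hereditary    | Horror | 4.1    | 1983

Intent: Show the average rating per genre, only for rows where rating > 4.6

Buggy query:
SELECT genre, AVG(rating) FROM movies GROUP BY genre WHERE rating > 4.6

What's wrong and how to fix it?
Bug: Row-level WHERE must come before GROUP BY in the clause order

Fix: Place WHERE between FROM and GROUP BY

Corrected query:
SELECT genre, AVG(rating) FROM movies WHERE rating > 4.6 GROUP BY genre

Result:
genre  | AVG(rating)
-------+------------
Comedy | 7.525      
Horror | 8.8        
Sci-Fi | 7.1        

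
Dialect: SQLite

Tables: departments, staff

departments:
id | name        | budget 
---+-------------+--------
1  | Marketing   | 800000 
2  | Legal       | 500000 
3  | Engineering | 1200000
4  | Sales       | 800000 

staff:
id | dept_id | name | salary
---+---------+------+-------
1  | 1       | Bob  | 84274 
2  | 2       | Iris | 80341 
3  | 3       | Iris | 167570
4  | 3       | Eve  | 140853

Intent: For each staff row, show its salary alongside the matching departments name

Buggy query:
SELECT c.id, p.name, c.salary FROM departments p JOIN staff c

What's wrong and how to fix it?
Bug: JOIN with no ON clause produces a cartesian product; every staff row pairs with every departments row

Fix: Specify the join condition linking the foreign key to the parent id

Corrected query:
SELECT c.id, p.name, c.salary FROM departments p JOIN staff c ON c.dept_id = p.id

Result:
id | name        | salary
---+-------------+-------
1  | Marketing   | 84274 
2  | Legal       | 80341 
3  | Engineering | 167570
4  | Engineering | 140853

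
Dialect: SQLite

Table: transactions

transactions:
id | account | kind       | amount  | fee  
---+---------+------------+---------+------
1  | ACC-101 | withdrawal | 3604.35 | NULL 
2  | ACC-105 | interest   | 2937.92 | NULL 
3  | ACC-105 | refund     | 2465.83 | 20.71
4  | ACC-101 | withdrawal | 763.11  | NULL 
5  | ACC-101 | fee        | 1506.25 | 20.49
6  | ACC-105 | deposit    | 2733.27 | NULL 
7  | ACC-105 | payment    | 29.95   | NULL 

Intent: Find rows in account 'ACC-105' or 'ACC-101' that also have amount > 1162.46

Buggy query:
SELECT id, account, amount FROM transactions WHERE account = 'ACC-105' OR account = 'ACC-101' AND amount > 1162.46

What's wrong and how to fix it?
Bug: Without parentheses, AND is evaluated before OR, so the amount filter only applies to the 'ACC-101' branch

Fix: Add parentheses around the OR so the AND applies to both alternatives

Corrected query:
SELECT id, account, amount FROM transactions WHERE (account = 'ACC-105' OR account = 'ACC-101') AND amount > 1162.46

Result:
id | account | amount 
---+---------+--------
1  | ACC-101 | 3604.35
2  | ACC-105 | 2937.92
3  | ACC-105 | 2465.83
5  | ACC-101 | 1506.25
6  | ACC-105 | 2733.27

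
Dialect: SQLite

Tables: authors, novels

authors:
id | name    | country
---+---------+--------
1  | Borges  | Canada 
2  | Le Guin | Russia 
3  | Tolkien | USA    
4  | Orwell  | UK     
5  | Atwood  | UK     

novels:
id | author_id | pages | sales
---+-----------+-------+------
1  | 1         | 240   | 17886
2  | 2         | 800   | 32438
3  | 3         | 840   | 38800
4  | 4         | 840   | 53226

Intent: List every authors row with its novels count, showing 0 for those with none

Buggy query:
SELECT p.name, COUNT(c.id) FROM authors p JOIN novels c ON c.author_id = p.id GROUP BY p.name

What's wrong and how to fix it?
Bug: INNER JOIN drops authors rows that have no matching novels rows

Fix: Use LEFT JOIN so parents without children still appear (COUNT(c.id) gives 0)

Corrected query:
SELECT p.name, COUNT(c.id) FROM authors p LEFT JOIN novels c ON c.author_id = p.id GROUP BY p.name

Result:
name    | COUNT(c.id)
--------+------------
Atwood  | 0          
Borges  | 1          
Le Guin | 1          
Orwell  | 1          
Tolkien | 1          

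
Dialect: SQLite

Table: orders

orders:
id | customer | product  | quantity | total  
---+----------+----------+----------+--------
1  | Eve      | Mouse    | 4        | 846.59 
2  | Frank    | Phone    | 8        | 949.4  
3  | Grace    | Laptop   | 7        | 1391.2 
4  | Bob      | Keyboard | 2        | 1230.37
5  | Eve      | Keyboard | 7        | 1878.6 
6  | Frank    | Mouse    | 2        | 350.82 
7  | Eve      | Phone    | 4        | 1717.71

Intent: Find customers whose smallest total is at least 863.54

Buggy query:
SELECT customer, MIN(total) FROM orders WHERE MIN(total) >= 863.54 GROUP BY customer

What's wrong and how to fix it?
Bug: Aggregates like MIN are computed per group after WHERE runs

Fix: Replace WHERE with HAVING after the GROUP BY

Corrected query:
SELECT customer, MIN(total) FROM orders GROUP BY customer HAVING MIN(total) >= 863.54

Result:
customer | MIN(total)
---------+-----------
Bob      | 1230.37   
Grace    | 1391.2    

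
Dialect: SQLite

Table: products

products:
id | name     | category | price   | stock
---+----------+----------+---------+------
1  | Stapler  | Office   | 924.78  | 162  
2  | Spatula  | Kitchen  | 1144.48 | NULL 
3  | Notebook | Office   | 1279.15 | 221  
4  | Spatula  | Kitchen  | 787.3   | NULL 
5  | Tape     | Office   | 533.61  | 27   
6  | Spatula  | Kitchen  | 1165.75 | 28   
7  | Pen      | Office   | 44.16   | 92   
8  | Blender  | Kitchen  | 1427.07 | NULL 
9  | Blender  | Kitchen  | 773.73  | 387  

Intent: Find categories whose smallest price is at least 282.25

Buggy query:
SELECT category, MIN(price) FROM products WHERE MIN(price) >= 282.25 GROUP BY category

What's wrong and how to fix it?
Bug: MIN() in WHERE is a misuse of aggregate

Fix: Replace WHERE with HAVING after the GROUP BY

Corrected query:
SELECT category, MIN(price) FROM products GROUP BY category HAVING MIN(price) >= 282.25

Result:
category | MIN(price)
---------+-----------
Kitchen  | 773.73    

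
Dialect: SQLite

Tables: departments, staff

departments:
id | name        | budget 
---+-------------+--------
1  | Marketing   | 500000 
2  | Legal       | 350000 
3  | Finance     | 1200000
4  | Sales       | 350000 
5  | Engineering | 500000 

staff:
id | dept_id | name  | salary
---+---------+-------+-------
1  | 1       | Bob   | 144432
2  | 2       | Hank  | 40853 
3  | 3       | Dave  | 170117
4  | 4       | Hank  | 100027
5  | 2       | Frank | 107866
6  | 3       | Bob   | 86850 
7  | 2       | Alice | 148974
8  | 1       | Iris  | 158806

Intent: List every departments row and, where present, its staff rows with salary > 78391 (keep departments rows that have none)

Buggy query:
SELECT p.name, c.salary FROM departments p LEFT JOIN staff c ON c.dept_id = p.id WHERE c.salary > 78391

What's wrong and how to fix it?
Bug: Filtering c.salary in WHERE discards the NULL rows produced by LEFT JOIN, turning it into an inner join

Fix: Move the right-table condition into the ON clause so unmatched parents are kept

Corrected query:
SELECT p.name, c.salary FROM departments p LEFT JOIN staff c ON c.dept_id = p.id AND c.salary > 78391

Result:
name        | salary
------------+-------
Marketing   | 144432
Marketing   | 158806
Legal       | 107866
Legal       | 148974
Finance     | 86850 
Finance     | 170117
Sales       | 100027
Engineering | NULL  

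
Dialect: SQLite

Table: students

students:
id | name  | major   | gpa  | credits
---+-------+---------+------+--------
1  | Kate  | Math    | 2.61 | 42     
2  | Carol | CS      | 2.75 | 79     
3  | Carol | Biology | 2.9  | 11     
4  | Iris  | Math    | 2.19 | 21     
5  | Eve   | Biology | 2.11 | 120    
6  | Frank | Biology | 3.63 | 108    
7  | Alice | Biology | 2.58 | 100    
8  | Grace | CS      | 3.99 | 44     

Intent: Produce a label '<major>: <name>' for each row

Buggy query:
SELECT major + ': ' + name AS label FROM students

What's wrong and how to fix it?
Bug: '+' is numeric addition; on text columns SQLite converts them to 0 instead of concatenating

Fix: Use the || operator for string concatenation

Corrected query:
SELECT major || ': ' || name AS label FROM students

Result:
label         
--------------
Math: Kate    
CS: Carol     
Biology: Carol
Math: Iris    
Biology: Eve  
Biology: Frank
Biology: Alice
CS: Grace     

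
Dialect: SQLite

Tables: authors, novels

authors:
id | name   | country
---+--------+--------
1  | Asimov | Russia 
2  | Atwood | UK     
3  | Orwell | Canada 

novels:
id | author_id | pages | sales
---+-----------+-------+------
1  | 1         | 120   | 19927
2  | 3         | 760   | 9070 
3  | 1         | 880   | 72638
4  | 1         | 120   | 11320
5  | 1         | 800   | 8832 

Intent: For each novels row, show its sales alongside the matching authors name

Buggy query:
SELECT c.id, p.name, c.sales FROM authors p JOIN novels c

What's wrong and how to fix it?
Bug: Missing join condition: each novels row is matched to all authors rows instead of just its own

Fix: Add ON c.author_id = p.id to the JOIN

Corrected query:
SELECT c.id, p.name, c.sales FROM authors p JOIN novels c ON c.author_id = p.id

Result:
id | name   | sales
---+--------+------
1  | Asimov | 19927
2  | Orwell | 9070 
3  | Asimov | 72638
4  | Asimov | 11320
5  | Asimov | 8832 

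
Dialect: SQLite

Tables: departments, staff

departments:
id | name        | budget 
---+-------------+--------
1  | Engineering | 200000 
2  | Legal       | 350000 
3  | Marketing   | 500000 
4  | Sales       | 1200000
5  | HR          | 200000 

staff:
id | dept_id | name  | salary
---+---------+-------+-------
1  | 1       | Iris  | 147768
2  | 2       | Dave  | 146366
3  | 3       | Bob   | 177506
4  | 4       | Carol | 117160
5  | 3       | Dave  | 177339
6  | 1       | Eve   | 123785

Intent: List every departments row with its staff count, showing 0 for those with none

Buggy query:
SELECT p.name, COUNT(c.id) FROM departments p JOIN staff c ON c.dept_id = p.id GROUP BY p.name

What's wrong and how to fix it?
Bug: INNER JOIN drops departments rows that have no matching staff rows

Fix: Use LEFT JOIN so parents without children still appear (COUNT(c.id) gives 0)

Corrected query:
SELECT p.name, COUNT(c.id) FROM departments p LEFT JOIN staff c ON c.dept_id = p.id GROUP BY p.name

Result:
name        | COUNT(c.id)
------------+------------
Engineering | 2          
HR          | 0          
Legal       | 1          
Marketing   | 2          
Sales       | 1          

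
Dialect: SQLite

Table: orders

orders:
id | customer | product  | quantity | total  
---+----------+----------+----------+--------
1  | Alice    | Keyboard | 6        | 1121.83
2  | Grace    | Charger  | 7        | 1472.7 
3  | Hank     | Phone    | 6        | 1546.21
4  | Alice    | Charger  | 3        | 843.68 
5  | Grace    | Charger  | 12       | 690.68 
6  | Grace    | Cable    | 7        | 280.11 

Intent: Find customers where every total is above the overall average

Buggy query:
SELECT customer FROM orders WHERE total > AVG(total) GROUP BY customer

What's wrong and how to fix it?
Bug: WHERE evaluates per row before aggregation, so AVG() is unavailable

Fix: Use a subquery for AVG and a HAVING MIN(...) filter so the condition holds for every row in the group

Corrected query:
SELECT customer FROM orders GROUP BY customer HAVING MIN(total) > (SELECT AVG(total) FROM orders)

Result:
customer
--------
Hank    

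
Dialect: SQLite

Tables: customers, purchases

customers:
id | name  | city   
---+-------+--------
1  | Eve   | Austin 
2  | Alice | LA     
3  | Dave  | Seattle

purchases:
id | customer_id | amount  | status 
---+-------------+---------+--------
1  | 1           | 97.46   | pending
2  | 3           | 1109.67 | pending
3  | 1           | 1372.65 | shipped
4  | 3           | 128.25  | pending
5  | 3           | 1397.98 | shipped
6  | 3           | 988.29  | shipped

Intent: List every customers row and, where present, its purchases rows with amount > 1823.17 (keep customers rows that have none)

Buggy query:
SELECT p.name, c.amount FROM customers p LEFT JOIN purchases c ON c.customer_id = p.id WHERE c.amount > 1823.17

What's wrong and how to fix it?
Bug: A WHERE condition on the right-hand table after LEFT JOIN drops unmatched parents

Fix: Move the right-table condition into the ON clause so unmatched parents are kept

Corrected query:
SELECT p.name, c.amount FROM customers p LEFT JOIN purchases c ON c.customer_id = p.id AND c.amount > 1823.17

Result:
name  | amount
------+-------
Eve   | NULL  
Alice | NULL  
Dave  | NULL  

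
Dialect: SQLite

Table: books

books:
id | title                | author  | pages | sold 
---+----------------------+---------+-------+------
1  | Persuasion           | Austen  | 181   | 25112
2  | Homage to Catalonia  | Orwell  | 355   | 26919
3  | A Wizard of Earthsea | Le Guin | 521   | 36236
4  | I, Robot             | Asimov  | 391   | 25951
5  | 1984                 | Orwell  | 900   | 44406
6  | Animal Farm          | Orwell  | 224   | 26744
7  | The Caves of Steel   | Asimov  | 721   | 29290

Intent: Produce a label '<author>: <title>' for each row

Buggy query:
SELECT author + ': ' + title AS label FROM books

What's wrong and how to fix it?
Bug: SQLite uses || for string concatenation; + coerces text to numbers (yielding 0)

Fix: Use the || operator for string concatenation

Corrected query:
SELECT author || ': ' || title AS label FROM books

Result:
label                        
-----------------------------
Austen: Persuasion           
Orwell: Homage to Catalonia  
Le Guin: A Wizard of Earthsea
Asimov: I, Robot             
Orwell: 1984                 
Orwell: Animal Farm          
Asimov: The Caves of Steel   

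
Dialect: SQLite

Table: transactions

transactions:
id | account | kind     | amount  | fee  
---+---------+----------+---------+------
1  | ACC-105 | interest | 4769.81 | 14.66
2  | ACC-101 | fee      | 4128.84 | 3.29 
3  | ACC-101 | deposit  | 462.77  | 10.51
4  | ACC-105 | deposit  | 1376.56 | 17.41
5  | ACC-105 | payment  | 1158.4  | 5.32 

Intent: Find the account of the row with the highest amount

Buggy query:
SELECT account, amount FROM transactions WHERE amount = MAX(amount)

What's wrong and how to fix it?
Bug: WHERE is evaluated per row; an aggregate over the whole table isn't defined there

Fix: Wrap MAX in a scalar subquery so WHERE compares against a single value

Corrected query:
SELECT account, amount FROM transactions WHERE amount = (SELECT MAX(amount) FROM transactions)

Result:
account | amount 
--------+--------
ACC-105 | 4769.81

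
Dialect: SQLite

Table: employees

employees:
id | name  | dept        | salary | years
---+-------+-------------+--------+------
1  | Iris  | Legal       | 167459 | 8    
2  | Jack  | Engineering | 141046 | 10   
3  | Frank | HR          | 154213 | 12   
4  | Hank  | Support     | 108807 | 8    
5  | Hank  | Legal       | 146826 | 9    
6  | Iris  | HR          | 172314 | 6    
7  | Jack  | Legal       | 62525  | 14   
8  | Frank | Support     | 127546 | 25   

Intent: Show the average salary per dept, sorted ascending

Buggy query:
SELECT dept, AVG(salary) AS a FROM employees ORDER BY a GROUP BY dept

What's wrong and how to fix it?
Bug: GROUP BY must precede ORDER BY

Fix: Reorder: SELECT … FROM … GROUP BY … ORDER BY …

Corrected query:
SELECT dept, AVG(salary) AS a FROM employees GROUP BY dept ORDER BY a

Result:
dept        | a            
------------+--------------
Support     | 118176.5     
Legal       | 125603.333333
Engineering | 141046       
HR          | 163263.5     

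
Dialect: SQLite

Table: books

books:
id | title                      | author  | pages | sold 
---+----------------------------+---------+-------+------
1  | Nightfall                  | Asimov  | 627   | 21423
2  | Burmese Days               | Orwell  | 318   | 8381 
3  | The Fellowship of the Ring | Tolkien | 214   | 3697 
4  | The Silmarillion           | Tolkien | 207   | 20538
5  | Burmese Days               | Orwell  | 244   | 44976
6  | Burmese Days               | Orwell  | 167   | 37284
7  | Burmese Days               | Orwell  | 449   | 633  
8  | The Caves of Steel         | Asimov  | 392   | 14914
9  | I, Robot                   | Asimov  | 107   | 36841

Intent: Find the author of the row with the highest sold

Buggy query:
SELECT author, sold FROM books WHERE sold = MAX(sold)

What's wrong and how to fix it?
Bug: MAX(sold) is an aggregate and cannot be used directly in WHERE

Fix: Wrap MAX in a scalar subquery so WHERE compares against a single value

Corrected query:
SELECT author, sold FROM books WHERE sold = (SELECT MAX(sold) FROM books)

Result:
author | sold 
-------+------
Orwell | 44976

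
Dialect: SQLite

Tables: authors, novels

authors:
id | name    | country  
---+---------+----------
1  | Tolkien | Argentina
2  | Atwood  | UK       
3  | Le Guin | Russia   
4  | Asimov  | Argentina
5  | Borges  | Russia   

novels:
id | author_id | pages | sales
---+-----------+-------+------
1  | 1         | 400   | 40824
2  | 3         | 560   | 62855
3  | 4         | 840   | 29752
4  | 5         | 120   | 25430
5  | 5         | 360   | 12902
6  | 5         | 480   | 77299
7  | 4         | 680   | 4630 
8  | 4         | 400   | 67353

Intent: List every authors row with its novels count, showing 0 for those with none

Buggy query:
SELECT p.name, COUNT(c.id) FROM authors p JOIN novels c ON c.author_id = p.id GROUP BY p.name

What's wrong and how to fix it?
Bug: An inner join excludes parents with zero children

Fix: Switch to LEFT JOIN to retain unmatched parent rows

Corrected query:
SELECT p.name, COUNT(c.id) FROM authors p LEFT JOIN novels c ON c.author_id = p.id GROUP BY p.name

Result:
name    | COUNT(c.id)
--------+------------
Asimov  | 3          
Atwood  | 0          
Borges  | 3          
Le Guin | 1          
Tolkien | 1          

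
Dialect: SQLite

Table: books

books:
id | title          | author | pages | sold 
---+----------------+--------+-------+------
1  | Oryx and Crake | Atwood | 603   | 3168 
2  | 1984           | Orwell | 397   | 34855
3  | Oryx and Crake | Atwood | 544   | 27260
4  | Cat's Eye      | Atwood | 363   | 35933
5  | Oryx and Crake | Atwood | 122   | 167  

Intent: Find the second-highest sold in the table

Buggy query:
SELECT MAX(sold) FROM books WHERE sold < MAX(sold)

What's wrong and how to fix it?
Bug: The inner MAX is an aggregate inside WHERE, which is not allowed

Fix: Put the inner MAX in a scalar subquery

Corrected query:
SELECT MAX(sold) FROM books WHERE sold < (SELECT MAX(sold) FROM books)

Result:
MAX(sold)
---------
34855    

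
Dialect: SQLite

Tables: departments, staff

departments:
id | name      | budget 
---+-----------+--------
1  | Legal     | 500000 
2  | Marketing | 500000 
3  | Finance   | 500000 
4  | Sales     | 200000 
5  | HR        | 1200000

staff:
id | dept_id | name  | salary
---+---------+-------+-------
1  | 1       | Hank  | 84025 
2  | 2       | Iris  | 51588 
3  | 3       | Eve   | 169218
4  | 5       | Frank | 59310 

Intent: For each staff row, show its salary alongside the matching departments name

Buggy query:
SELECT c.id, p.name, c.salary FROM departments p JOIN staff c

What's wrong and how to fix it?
Bug: JOIN with no ON clause produces a cartesian product; every staff row pairs with every departments row

Fix: Specify the join condition linking the foreign key to the parent id

Corrected query:
SELECT c.id, p.name, c.salary FROM departments p JOIN staff c ON c.dept_id = p.id

Result:
id | name      | salary
---+-----------+-------
1  | Legal     | 84025 
2  | Marketing | 51588 
3  | Finance   | 169218
4  | HR        | 59310 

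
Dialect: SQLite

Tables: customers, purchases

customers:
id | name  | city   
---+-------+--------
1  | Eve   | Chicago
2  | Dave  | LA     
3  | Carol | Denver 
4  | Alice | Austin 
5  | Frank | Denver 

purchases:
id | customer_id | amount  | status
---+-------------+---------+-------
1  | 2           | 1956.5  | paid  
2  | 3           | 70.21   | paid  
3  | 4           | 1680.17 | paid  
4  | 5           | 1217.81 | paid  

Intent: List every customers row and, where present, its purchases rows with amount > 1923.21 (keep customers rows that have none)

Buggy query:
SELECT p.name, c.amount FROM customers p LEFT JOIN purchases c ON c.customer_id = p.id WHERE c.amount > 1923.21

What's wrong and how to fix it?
Bug: Filtering c.amount in WHERE discards the NULL rows produced by LEFT JOIN, turning it into an inner join

Fix: Move the right-table condition into the ON clause so unmatched parents are kept

Corrected query:
SELECT p.name, c.amount FROM customers p LEFT JOIN purchases c ON c.customer_id = p.id AND c.amount > 1923.21

Result:
name  | amount
------+-------
Eve   | NULL  
Dave  | 1956.5
Carol | NULL  
Alice | NULL  
Frank | NULL  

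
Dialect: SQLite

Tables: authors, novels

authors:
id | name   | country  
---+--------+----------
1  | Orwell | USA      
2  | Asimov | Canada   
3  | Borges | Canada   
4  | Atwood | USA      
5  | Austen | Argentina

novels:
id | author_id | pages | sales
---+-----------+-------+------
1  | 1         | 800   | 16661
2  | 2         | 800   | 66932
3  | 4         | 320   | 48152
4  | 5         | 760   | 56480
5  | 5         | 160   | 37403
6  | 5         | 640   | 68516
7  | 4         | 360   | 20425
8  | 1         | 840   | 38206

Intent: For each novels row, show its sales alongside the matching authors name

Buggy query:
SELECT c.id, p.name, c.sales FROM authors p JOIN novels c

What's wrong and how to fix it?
Bug: JOIN with no ON clause produces a cartesian product; every novels row pairs with every authors row

Fix: Add ON c.author_id = p.id to the JOIN

Corrected query:
SELECT c.id, p.name, c.sales FROM authors p JOIN novels c ON c.author_id = p.id

Result:
id | name   | sales
---+--------+------
1  | Orwell | 16661
2  | Asimov | 66932
3  | Atwood | 48152
4  | Austen | 56480
5  | Austen | 37403
6  | Austen | 68516
7  | Atwood | 20425
8  | Orwell | 38206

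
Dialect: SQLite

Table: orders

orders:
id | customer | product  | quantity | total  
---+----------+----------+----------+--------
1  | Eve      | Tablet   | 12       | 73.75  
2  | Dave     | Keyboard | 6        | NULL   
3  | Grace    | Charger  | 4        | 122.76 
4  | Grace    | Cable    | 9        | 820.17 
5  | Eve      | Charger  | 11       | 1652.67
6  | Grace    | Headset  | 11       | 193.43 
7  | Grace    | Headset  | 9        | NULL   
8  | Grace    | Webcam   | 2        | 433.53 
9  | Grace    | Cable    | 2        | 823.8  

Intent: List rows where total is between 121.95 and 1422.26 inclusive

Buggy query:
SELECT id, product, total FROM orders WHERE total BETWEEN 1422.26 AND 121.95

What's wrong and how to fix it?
Bug: BETWEEN expects the lower bound first; with 1422.26 AND 121.95 the range is empty

Fix: Write BETWEEN 121.95 AND 1422.26

Corrected query:
SELECT id, product, total FROM orders WHERE total BETWEEN 121.95 AND 1422.26

Result:
id | product | total 
---+---------+-------
3  | Charger | 122.76
4  | Cable   | 820.17
6  | Headset | 193.43
8  | Webcam  | 433.53
9  | Cable   | 823.8 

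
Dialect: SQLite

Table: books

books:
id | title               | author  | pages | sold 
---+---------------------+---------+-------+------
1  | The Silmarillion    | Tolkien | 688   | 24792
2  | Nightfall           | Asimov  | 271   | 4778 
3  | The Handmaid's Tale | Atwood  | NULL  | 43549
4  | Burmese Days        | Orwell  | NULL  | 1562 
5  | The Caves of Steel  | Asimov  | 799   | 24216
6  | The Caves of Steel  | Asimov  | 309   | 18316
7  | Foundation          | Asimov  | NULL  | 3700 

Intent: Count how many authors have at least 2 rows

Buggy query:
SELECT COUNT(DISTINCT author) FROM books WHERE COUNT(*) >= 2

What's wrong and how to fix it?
Bug: WHERE filters individual rows, not groups, so a group-level COUNT is invalid there

Fix: Use a subquery that GROUPs and filters with HAVING, then count its rows

Corrected query:
SELECT COUNT(*) FROM (SELECT author FROM books GROUP BY author HAVING COUNT(*) >= 2)

Result:
COUNT(*)
--------
1       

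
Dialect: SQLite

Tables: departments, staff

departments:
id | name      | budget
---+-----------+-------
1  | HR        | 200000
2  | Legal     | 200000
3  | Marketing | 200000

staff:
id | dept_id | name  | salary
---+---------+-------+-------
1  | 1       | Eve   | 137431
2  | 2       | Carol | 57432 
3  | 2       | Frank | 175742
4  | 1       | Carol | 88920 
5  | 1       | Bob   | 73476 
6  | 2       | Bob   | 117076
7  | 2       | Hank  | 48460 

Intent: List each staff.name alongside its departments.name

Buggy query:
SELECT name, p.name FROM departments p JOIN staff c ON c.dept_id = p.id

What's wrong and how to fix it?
Bug: Both tables have a 'name' column; the unqualified reference is ambiguous

Fix: Prefix ambiguous columns with the table alias

Corrected query:
SELECT c.name, p.name FROM departments p JOIN staff c ON c.dept_id = p.id

Result:
name  | name 
------+------
Eve   | HR   
Carol | Legal
Frank | Legal
Carol | HR   
Bob   | HR   
Bob   | Legal
Hank  | Legal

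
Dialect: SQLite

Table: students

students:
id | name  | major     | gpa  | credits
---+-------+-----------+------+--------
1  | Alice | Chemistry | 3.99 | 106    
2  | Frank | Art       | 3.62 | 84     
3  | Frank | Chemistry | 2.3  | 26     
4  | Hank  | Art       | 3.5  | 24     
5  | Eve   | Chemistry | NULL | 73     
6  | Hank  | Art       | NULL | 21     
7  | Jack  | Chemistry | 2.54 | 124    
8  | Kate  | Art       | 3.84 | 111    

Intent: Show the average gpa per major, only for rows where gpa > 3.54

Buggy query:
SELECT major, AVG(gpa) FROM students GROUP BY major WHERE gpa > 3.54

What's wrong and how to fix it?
Bug: WHERE cannot follow GROUP BY

Fix: Move the WHERE clause before GROUP BY

Corrected query:
SELECT major, AVG(gpa) FROM students WHERE gpa > 3.54 GROUP BY major

Result:
major     | AVG(gpa)
----------+---------
Art       | 3.73    
Chemistry | 3.99    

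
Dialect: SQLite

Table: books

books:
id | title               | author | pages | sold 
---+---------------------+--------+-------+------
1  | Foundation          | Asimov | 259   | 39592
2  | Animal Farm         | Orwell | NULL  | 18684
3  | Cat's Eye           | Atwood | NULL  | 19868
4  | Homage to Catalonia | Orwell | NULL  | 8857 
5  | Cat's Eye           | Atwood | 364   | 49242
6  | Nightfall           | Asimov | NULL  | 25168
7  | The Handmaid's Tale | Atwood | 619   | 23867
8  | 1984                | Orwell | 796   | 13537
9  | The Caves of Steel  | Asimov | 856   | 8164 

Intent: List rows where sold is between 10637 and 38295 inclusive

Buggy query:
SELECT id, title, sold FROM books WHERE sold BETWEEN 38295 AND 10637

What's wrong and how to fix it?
Bug: The bounds are reversed; BETWEEN a AND b requires a <= b to match anything

Fix: Swap the bounds so the smaller value comes first

Corrected query:
SELECT id, title, sold FROM books WHERE sold BETWEEN 10637 AND 38295

Result:
id | title               | sold 
---+---------------------+------
2  | Animal Farm         | 18684
3  | Cat's Eye           | 19868
6  | Nightfall           | 25168
7  | The Handmaid's Tale | 23867
8  | 1984                | 13537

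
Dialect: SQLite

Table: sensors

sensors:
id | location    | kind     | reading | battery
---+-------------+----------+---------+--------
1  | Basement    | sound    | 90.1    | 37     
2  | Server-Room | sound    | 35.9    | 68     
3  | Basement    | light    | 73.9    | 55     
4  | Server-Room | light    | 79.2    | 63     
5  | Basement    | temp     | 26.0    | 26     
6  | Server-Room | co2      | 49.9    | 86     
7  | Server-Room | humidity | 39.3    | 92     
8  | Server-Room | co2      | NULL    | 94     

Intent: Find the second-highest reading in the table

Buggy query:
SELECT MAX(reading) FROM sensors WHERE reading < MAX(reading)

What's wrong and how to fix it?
Bug: The inner MAX is an aggregate inside WHERE, which is not allowed

Fix: Put the inner MAX in a scalar subquery

Corrected query:
SELECT MAX(reading) FROM sensors WHERE reading < (SELECT MAX(reading) FROM sensors)

Result:
MAX(reading)
------------
79.2        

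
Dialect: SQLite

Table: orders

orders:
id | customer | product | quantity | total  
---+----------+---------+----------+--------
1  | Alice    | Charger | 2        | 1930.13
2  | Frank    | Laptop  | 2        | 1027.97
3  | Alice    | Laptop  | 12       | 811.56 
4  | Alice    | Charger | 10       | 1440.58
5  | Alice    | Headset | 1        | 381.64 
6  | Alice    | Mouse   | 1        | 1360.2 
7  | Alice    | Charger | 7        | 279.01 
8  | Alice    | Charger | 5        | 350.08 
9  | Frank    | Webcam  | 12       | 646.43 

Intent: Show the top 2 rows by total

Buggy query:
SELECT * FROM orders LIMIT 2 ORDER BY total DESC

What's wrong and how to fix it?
Bug: LIMIT must come after ORDER BY

Fix: Swap the clauses: ORDER BY first, then LIMIT

Corrected query:
SELECT * FROM orders ORDER BY total DESC LIMIT 2

Result:
id | customer | product | quantity | total  
---+----------+---------+----------+--------
1  | Alice    | Charger | 2        | 1930.13
4  | Alice    | Charger | 10       | 1440.58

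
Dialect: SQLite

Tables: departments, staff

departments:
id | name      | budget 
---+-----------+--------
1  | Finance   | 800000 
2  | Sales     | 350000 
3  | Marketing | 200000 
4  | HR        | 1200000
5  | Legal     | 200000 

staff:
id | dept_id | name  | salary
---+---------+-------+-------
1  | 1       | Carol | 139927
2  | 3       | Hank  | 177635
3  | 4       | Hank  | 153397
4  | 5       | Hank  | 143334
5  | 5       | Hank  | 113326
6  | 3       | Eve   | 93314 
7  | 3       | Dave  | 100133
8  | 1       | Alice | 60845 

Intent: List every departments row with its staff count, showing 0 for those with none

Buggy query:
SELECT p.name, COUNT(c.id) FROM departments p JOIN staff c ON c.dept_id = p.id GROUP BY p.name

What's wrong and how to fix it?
Bug: An inner join excludes parents with zero children

Fix: Switch to LEFT JOIN to retain unmatched parent rows

Corrected query:
SELECT p.name, COUNT(c.id) FROM departments p LEFT JOIN staff c ON c.dept_id = p.id GROUP BY p.name

Result:
name      | COUNT(c.id)
----------+------------
Finance   | 2          
HR        | 1          
Legal     | 2          
Marketing | 3          
Sales     | 0          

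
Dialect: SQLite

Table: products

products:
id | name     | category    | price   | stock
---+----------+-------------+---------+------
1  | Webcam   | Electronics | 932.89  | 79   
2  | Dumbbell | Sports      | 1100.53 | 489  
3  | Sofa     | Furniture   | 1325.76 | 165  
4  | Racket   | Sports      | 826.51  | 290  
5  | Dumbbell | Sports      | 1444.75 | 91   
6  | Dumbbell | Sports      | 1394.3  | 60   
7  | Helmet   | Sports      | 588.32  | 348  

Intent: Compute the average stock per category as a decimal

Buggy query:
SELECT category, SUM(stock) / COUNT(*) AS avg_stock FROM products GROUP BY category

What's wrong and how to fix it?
Bug: SUM(stock) and COUNT(*) are both integers; the division truncates the fractional part

Fix: Cast one side to REAL so the division keeps the fractional part

Corrected query:
SELECT category, SUM(stock) * 1.0 / COUNT(*) AS avg_stock FROM products GROUP BY category

Result:
category    | avg_stock
------------+----------
Electronics | 79       
Furniture   | 165      
Sports      | 255.6    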